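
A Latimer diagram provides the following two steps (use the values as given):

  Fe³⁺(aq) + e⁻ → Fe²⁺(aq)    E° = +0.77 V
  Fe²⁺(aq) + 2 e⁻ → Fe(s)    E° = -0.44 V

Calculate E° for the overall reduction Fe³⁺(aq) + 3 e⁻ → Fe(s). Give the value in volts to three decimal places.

-0.037 V

Standard free energies of sequential steps add: ΔG°₃ = ΔG°₁ + ΔG°₂, so n₃E°₃ = n₁E°₁ + n₂E°₂.
E°₃ = (1×+0.77 + 2×-0.44) / 3 = (-0.110) / 3 = -0.037 V.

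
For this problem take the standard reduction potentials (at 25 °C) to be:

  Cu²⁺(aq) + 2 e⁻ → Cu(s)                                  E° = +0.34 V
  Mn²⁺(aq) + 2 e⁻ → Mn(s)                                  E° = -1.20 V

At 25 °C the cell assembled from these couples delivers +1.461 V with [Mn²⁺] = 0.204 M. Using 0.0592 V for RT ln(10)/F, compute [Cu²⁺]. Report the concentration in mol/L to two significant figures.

Cu²⁺/Cu is the cathode, Mn²⁺/Mn the anode: E°cell = +1.54 V, n = 2.
Overall reaction: Cu²⁺(aq) + Mn(s) → Cu(s) + Mn²⁺(aq); Q = [Mn²⁺]^1/[Cu²⁺]^1.
From E = E° − (0.0592/n) log Q: log Q = (E° − E)·n/0.0592 = (+1.54 − (+1.461))·2/0.0592 = 2.6689.
So 1·log[Cu²⁺] = 1·log(0.204) − log Q = -0.6904 − (2.6689) = -3.3593; [Cu²⁺] = 10^(-3.3593) ≈ 0.00044 M.

0.00044 M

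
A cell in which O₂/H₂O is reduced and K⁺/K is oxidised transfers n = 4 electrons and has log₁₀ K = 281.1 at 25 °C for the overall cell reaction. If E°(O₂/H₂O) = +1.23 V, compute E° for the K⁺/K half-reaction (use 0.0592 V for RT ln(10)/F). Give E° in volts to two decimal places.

-2.93 V

E°cell = (0.0592/n)·log K = (0.0592/4)(281.1) = +4.160 V.
Since O₂/H₂O is the cathode and K⁺/K the anode, E°cell = E°(O₂/H₂O) − E°(K⁺/K).
So E°(K⁺/K) = E°(O₂/H₂O) − E°cell = (+1.23) − (+4.160) = -2.93 V.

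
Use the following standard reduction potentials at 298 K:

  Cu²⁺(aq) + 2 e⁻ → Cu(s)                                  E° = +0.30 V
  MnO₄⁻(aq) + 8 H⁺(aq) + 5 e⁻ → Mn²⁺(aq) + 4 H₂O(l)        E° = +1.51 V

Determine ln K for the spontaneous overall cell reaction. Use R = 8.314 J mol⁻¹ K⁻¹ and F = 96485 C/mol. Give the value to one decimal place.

Cathode: MnO₄⁻/Mn²⁺; anode: Cu²⁺/Cu. E°cell = (+1.51) − (+0.30) = +1.21 V, with n = 10.
ΔG° = −nFE° = −RT ln K, so ln K = nFE°/(RT) = (10)(96485)(+1.21) / ((8.314)(298)) = 471.215.

471.2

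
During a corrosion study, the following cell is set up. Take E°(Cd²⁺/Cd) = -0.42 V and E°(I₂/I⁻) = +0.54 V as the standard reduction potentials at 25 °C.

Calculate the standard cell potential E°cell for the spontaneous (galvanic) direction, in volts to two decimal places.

+0.96 V

The I₂/I⁻ couple has the higher reduction potential, so it is the cathode; Cd²⁺/Cd is oxidised at the anode.
E°cell = E°(cathode) − E°(anode) = (+0.54) − (-0.42) = +0.96 V.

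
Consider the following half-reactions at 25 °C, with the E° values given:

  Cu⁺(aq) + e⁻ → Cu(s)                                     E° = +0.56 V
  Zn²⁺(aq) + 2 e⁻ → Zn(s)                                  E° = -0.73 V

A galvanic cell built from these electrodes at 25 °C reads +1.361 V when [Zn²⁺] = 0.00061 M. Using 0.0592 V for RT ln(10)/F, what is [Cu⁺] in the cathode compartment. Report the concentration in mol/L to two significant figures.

Cu⁺/Cu is the cathode, Zn²⁺/Zn the anode: E°cell = +1.29 V, n = 2.
Overall reaction: 2 Cu⁺(aq) + Zn(s) → 2 Cu(s) + Zn²⁺(aq); Q = [Zn²⁺]^1/[Cu⁺]^2.
From E = E° − (0.0592/n) log Q: log Q = (E° − E)·n/0.0592 = (+1.29 − (+1.361))·2/0.0592 = -2.3986.
So 2·log[Cu⁺] = 1·log(0.00061) − log Q = -3.2147 − (-2.3986) = -0.8161; log[Cu⁺] = -0.8161 / 2 = -0.4081; [Cu⁺] = 10^(-0.4081) ≈ 0.39 M.

0.39 M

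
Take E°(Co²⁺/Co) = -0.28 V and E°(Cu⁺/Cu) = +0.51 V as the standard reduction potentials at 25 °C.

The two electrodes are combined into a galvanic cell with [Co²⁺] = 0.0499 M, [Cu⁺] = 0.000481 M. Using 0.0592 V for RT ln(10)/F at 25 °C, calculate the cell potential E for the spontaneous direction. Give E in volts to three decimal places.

+0.632 V

Cu⁺/Cu is the cathode (higher E°), Co²⁺/Co the anode: E°cell = +0.51 − (-0.28) = +0.79 V, n = 2.
Overall: 2 Cu⁺(aq) + Co(s) → 2 Cu(s) + Co²⁺(aq)
Q = [Co²⁺] / ([Cu⁺]^2); log Q = 5.334.
E = E° − (0.0592/n) log Q = +0.79 − (0.0592/2)(5.334) = +0.632 V.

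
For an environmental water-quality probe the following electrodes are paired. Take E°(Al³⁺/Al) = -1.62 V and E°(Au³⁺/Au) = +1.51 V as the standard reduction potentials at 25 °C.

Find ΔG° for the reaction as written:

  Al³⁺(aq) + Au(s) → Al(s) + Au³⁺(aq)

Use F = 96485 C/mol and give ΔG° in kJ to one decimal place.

As written, Al³⁺/Al is reduced (cathode) and Au³⁺/Au is oxidised (anode), so E°cell = (-1.62) − (+1.51) = -3.13 V.
Balancing electrons gives n = 3.
ΔG° = −nFE° = −(3)(96485)(-3.13) = 905,994 J = +906.0 kJ.

+906.0 kJ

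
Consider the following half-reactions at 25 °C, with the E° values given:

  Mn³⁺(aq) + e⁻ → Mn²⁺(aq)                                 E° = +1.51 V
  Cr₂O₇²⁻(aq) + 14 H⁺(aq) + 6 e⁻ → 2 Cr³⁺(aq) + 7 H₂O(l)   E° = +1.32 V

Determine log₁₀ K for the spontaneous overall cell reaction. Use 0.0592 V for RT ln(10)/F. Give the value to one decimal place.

Cathode: Mn³⁺/Mn²⁺; anode: Cr₂O₇²⁻/Cr³⁺. E°cell = +0.19 V, n = 6.
log K = nE°cell / 0.0592 = (6)(+0.19) / 0.0592 = 19.3.

19.3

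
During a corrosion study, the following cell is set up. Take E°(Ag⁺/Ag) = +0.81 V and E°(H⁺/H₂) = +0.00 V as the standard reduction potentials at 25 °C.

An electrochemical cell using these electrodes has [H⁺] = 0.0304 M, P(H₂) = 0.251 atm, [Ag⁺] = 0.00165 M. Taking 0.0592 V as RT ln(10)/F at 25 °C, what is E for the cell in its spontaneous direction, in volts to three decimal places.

Ag⁺/Ag is the cathode (higher E°), H⁺/H₂ the anode: E°cell = +0.81 − (+0.00) = +0.81 V, n = 2.
Overall: 2 Ag⁺(aq) + H₂(g) → 2 Ag(s) + 2 H⁺(aq)
Q = [H⁺]^2 / ([Ag⁺]^2·P(H₂)); log Q = 3.131.
E = E° − (0.0592/n) log Q = +0.81 − (0.0592/2)(3.131) = +0.717 V.

+0.717 V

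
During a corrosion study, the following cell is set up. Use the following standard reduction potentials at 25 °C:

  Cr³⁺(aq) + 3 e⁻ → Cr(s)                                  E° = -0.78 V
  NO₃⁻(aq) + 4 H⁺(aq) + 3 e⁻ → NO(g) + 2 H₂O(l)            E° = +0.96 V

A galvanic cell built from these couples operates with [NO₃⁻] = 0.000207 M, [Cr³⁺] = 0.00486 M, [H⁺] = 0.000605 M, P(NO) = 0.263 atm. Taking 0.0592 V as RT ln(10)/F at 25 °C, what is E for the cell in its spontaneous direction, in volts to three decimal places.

+1.470 V

NO₃⁻/NO is the cathode (higher E°), Cr³⁺/Cr the anode: E°cell = +0.96 − (-0.78) = +1.74 V, n = 3.
Overall: NO₃⁻(aq) + 4 H⁺(aq) + Cr(s) → NO(g) + 2 H₂O(l) + Cr³⁺(aq)
Q = P(NO)·[Cr³⁺] / ([NO₃⁻]·[H⁺]^4); log Q = 13.664.
E = E° − (0.0592/n) log Q = +1.74 − (0.0592/3)(13.664) = +1.470 V.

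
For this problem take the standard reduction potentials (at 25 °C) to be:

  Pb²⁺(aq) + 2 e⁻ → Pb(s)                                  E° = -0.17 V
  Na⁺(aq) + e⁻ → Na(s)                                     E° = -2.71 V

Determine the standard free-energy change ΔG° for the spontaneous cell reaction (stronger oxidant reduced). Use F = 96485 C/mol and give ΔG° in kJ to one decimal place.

-490.1 kJ

Pb²⁺/Pb (E° = -0.17 V) is the cathode; Na⁺/Na (E° = -2.71 V) is the anode, so E°cell = +2.54 V.
Balancing electrons gives n = 2 (lcm of 2 and 1).
ΔG° = −nFE° = −(2)(96485)(+2.54) = -490,144 J = -490.1 kJ.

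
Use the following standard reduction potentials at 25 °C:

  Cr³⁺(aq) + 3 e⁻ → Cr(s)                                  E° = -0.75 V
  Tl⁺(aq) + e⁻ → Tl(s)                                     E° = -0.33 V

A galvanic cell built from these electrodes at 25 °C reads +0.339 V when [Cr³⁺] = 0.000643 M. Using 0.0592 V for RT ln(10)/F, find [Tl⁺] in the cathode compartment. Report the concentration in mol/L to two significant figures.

0.0037 M

Tl⁺/Tl is the cathode, Cr³⁺/Cr the anode: E°cell = +0.42 V, n = 3.
Overall reaction: 3 Tl⁺(aq) + Cr(s) → 3 Tl(s) + Cr³⁺(aq); Q = [Cr³⁺]^1/[Tl⁺]^3.
From E = E° − (0.0592/n) log Q: log Q = (E° − E)·n/0.0592 = (+0.42 − (+0.339))·3/0.0592 = 4.1047.
So 3·log[Tl⁺] = 1·log(0.000643) − log Q = -3.1918 − (4.1047) = -7.2965; log[Tl⁺] = -7.2965 / 3 = -2.4322; [Tl⁺] = 10^(-2.4322) ≈ 0.0037 M.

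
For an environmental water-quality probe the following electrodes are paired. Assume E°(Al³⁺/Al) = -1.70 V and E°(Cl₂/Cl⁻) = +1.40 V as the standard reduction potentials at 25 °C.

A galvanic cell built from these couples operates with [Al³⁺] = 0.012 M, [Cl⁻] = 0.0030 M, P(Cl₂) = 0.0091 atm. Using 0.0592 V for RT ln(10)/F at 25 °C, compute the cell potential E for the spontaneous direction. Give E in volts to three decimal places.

+3.227 V

Cl₂/Cl⁻ is the cathode (higher E°), Al³⁺/Al the anode: E°cell = +1.40 − (-1.70) = +3.10 V, n = 6.
Overall: 3 Cl₂(g) + 2 Al(s) → 6 Cl⁻(aq) + 2 Al³⁺(aq)
Q = [Cl⁻]^6·[Al³⁺]^2 / (P(Cl₂)^3); log Q = -12.856.
E = E° − (0.0592/n) log Q = +3.10 − (0.0592/6)(-12.856) = +3.227 V.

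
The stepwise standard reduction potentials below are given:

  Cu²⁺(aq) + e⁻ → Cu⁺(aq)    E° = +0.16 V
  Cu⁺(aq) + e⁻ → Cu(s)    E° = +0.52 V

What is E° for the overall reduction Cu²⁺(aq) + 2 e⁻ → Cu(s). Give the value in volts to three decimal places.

Since ΔG° = −nFE° is additive over sequential reductions, n₃E°₃ = n₁E°₁ + n₂E°₂.
E°₃ = (1×+0.16 + 1×+0.52) / 2 = (+0.680) / 2 = +0.340 V.

+0.340 V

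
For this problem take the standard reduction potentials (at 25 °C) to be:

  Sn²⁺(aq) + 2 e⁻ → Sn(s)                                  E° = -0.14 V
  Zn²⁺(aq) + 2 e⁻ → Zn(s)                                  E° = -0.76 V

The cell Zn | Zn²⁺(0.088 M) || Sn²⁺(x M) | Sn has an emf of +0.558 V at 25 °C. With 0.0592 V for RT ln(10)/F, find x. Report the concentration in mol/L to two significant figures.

Sn²⁺/Sn is the cathode, Zn²⁺/Zn the anode: E°cell = +0.62 V, n = 2.
Overall reaction: Sn²⁺(aq) + Zn(s) → Sn(s) + Zn²⁺(aq); Q = [Zn²⁺]^1/[Sn²⁺]^1.
From E = E° − (0.0592/n) log Q: log Q = (E° − E)·n/0.0592 = (+0.62 − (+0.558))·2/0.0592 = 2.0946.
So 1·log[Sn²⁺] = 1·log(0.088) − log Q = -1.0555 − (2.0946) = -3.1501; [Sn²⁺] = 10^(-3.1501) ≈ 0.00071 M.

0.00071 M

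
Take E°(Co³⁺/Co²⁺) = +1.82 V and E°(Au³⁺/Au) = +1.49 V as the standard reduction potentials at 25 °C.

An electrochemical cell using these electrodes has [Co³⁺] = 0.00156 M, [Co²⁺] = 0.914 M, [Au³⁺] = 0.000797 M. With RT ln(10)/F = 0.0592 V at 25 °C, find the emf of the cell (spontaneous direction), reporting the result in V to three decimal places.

Co³⁺/Co²⁺ is the cathode (higher E°), Au³⁺/Au the anode: E°cell = +1.82 − (+1.49) = +0.33 V, n = 3.
Overall: 3 Co³⁺(aq) + Au(s) → 3 Co²⁺(aq) + Au³⁺(aq)
Q = [Co²⁺]^3·[Au³⁺] / ([Co³⁺]^3); log Q = 5.205.
E = E° − (0.0592/n) log Q = +0.33 − (0.0592/3)(5.205) = +0.227 V.

+0.227 V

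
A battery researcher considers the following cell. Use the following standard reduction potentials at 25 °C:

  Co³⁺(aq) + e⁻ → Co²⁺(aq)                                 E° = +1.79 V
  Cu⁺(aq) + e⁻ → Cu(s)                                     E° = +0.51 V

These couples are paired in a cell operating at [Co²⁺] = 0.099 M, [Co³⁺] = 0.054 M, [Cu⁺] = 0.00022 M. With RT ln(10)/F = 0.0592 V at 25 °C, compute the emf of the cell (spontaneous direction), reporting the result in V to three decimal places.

+1.481 V

Co³⁺/Co²⁺ is the cathode (higher E°), Cu⁺/Cu the anode: E°cell = +1.79 − (+0.51) = +1.28 V, n = 1.
Overall: Co³⁺(aq) + Cu(s) → Co²⁺(aq) + Cu⁺(aq)
Q = [Co²⁺]·[Cu⁺] / ([Co³⁺]); log Q = -3.394.
E = E° − (0.0592/n) log Q = +1.28 − (0.0592/1)(-3.394) = +1.481 V.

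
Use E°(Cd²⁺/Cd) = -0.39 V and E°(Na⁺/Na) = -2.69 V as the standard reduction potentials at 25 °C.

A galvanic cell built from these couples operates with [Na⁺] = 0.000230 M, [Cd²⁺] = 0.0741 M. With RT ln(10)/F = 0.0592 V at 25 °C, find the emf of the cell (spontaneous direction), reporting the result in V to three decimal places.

+2.482 V

Cd²⁺/Cd is the cathode (higher E°), Na⁺/Na the anode: E°cell = -0.39 − (-2.69) = +2.30 V, n = 2.
Overall: Cd²⁺(aq) + 2 Na(s) → Cd(s) + 2 Na⁺(aq)
Q = [Na⁺]^2 / ([Cd²⁺]); log Q = -6.146.
E = E° − (0.0592/n) log Q = +2.30 − (0.0592/2)(-6.146) = +2.482 V.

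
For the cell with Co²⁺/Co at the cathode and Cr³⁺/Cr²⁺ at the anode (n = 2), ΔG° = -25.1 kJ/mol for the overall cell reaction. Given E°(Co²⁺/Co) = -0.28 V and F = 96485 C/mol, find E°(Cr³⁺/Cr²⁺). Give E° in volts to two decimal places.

E°cell = −ΔG°/(nF) = −(-25.1×10³)/((2)(96485)) = +0.130 V.
Since Co²⁺/Co is the cathode and Cr³⁺/Cr²⁺ the anode, E°cell = E°(Co²⁺/Co) − E°(Cr³⁺/Cr²⁺).
So E°(Cr³⁺/Cr²⁺) = E°(Co²⁺/Co) − E°cell = (-0.28) − (+0.130) = -0.41 V.

-0.41 V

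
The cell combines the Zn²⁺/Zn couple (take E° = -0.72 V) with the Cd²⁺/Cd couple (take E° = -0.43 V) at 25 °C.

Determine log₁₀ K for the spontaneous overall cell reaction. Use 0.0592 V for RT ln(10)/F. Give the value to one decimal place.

9.8

Cathode: Cd²⁺/Cd; anode: Zn²⁺/Zn. E°cell = +0.29 V, n = 2.
log K = nE°cell / 0.0592 = (2)(+0.29) / 0.0592 = 9.8.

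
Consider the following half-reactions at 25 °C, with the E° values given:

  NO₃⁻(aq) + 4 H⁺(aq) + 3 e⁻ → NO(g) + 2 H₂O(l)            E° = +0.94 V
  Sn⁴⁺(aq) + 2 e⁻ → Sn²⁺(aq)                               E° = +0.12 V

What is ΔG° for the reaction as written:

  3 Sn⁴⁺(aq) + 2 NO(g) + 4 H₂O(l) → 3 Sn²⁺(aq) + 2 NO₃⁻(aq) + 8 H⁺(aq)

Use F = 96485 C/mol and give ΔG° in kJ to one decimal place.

+474.7 kJ

As written, Sn⁴⁺/Sn²⁺ is reduced (cathode) and NO₃⁻/NO is oxidised (anode), so E°cell = (+0.12) − (+0.94) = -0.82 V.
Balancing electrons gives n = 6.
ΔG° = −nFE° = −(6)(96485)(-0.82) = 474,706 J = +474.7 kJ.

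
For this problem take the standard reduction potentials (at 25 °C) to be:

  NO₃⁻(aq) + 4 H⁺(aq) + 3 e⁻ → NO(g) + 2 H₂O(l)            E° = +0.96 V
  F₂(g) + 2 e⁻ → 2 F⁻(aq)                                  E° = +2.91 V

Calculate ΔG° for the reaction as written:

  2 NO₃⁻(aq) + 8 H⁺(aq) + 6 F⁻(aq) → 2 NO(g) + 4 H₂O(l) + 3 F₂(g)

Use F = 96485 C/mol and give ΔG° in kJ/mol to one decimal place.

+1128.9 kJ/mol

As written, NO₃⁻/NO is reduced (cathode) and F₂/F⁻ is oxidised (anode), so E°cell = (+0.96) − (+2.91) = -1.95 V.
Balancing electrons gives n = 6.
ΔG° = −nFE° = −(6)(96485)(-1.95) = 1,128,874 J = +1128.9 kJ/mol.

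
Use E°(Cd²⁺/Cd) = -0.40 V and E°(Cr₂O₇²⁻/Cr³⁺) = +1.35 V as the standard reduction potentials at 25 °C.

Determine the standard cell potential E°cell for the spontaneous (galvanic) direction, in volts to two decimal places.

+1.75 V

The Cr₂O₇²⁻/Cr³⁺ couple has the higher reduction potential, so it is the cathode; Cd²⁺/Cd is oxidised at the anode.
E°cell = E°(cathode) − E°(anode) = (+1.35) − (-0.40) = +1.75 V.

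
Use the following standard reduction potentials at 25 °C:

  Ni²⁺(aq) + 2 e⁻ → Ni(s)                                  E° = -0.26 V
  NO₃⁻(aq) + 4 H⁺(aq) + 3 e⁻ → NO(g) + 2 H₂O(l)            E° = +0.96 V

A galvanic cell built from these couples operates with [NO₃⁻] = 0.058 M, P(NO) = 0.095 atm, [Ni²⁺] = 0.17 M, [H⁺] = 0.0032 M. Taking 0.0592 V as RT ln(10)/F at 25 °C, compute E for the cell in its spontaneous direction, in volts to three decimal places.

NO₃⁻/NO is the cathode (higher E°), Ni²⁺/Ni the anode: E°cell = +0.96 − (-0.26) = +1.22 V, n = 6.
Overall: 2 NO₃⁻(aq) + 8 H⁺(aq) + 3 Ni(s) → 2 NO(g) + 4 H₂O(l) + 3 Ni²⁺(aq)
Q = P(NO)^2·[Ni²⁺]^3 / ([NO₃⁻]^2·[H⁺]^8); log Q = 18.079.
E = E° − (0.0592/n) log Q = +1.22 − (0.0592/6)(18.079) = +1.042 V.

+1.042 V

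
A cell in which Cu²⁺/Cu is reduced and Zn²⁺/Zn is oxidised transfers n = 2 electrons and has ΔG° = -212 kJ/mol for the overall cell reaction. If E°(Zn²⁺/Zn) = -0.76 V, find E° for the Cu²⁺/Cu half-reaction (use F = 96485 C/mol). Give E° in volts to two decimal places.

+0.34 V

E°cell = −ΔG°/(nF) = −(-212×10³)/((2)(96485)) = +1.099 V.
Since Cu²⁺/Cu is the cathode and Zn²⁺/Zn the anode, E°cell = E°(Cu²⁺/Cu) − E°(Zn²⁺/Zn).
So E°(Cu²⁺/Cu) = E°cell + E°(Zn²⁺/Zn) = +1.099 + (-0.76) = +0.34 V.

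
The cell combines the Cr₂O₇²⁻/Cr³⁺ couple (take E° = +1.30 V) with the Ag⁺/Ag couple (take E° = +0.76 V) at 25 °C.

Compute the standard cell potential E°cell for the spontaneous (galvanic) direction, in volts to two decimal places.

The Cr₂O₇²⁻/Cr³⁺ couple has the higher reduction potential, so it is the cathode; Ag⁺/Ag is oxidised at the anode.
E°cell = E°(cathode) − E°(anode) = (+1.30) − (+0.76) = +0.54 V.

+0.54 V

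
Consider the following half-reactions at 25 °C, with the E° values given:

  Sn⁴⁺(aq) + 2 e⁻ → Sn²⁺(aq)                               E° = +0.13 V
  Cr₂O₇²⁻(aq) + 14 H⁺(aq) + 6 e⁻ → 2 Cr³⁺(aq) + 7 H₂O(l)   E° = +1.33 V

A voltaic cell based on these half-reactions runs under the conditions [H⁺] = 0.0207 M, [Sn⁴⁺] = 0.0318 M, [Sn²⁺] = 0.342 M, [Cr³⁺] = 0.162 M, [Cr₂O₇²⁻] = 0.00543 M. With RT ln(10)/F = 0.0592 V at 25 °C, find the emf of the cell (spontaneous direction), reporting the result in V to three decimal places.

+0.991 V

Cr₂O₇²⁻/Cr³⁺ is the cathode (higher E°), Sn⁴⁺/Sn²⁺ the anode: E°cell = +1.33 − (+0.13) = +1.20 V, n = 6.
Overall: Cr₂O₇²⁻(aq) + 14 H⁺(aq) + 3 Sn²⁺(aq) → 2 Cr³⁺(aq) + 7 H₂O(l) + 3 Sn⁴⁺(aq)
Q = [Cr³⁺]^2·[Sn⁴⁺]^3 / ([Cr₂O₇²⁻]·[H⁺]^14·[Sn²⁺]^3); log Q = 21.166.
E = E° − (0.0592/n) log Q = +1.20 − (0.0592/6)(21.166) = +0.991 V.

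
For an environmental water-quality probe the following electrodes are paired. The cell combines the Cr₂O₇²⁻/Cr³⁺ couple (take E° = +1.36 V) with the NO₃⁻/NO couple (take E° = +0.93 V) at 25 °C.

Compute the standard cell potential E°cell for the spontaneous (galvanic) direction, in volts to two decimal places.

+0.43 V

The Cr₂O₇²⁻/Cr³⁺ couple has the higher reduction potential, so it is the cathode; NO₃⁻/NO is oxidised at the anode.
E°cell = E°(cathode) − E°(anode) = (+1.36) − (+0.93) = +0.43 V.
Since E°cell > 0, the reaction is spontaneous under standard conditions.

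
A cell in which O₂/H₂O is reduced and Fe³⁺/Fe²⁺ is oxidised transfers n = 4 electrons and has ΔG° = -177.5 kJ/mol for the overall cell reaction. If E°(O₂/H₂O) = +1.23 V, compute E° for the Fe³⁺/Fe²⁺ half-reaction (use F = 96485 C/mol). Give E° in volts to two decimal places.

+0.77 V

E°cell = −ΔG°/(nF) = −(-177.5×10³)/((4)(96485)) = +0.460 V.
Since O₂/H₂O is the cathode and Fe³⁺/Fe²⁺ the anode, E°cell = E°(O₂/H₂O) − E°(Fe³⁺/Fe²⁺).
So E°(Fe³⁺/Fe²⁺) = E°(O₂/H₂O) − E°cell = (+1.23) − (+0.460) = +0.77 V.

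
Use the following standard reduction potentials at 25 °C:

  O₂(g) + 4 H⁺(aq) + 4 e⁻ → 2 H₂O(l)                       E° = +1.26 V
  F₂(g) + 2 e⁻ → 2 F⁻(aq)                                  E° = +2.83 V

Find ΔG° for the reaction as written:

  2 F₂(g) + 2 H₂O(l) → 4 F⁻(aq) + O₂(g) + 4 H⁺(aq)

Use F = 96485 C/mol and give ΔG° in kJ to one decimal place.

As written, F₂/F⁻ is reduced (cathode) and O₂/H₂O is oxidised (anode), so E°cell = (+2.83) − (+1.26) = +1.57 V.
Balancing electrons gives n = 4.
ΔG° = −nFE° = −(4)(96485)(+1.57) = -605,926 J = -605.9 kJ.

-605.9 kJ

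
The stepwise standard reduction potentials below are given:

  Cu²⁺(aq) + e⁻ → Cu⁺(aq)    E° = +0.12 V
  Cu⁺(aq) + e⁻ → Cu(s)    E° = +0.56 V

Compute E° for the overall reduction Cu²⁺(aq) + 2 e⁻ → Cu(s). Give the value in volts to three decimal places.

+0.340 V

Standard free energies of sequential steps add: ΔG°₃ = ΔG°₁ + ΔG°₂, so n₃E°₃ = n₁E°₁ + n₂E°₂.
E°₃ = (1×+0.12 + 1×+0.56) / 2 = (+0.680) / 2 = +0.340 V.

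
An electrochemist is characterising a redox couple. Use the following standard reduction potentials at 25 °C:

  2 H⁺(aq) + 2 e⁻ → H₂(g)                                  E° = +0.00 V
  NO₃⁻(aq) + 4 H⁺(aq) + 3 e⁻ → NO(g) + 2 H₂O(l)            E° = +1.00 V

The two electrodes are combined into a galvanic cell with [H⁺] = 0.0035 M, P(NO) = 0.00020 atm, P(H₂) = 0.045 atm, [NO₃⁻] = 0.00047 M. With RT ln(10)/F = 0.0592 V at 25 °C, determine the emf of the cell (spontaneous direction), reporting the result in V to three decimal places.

NO₃⁻/NO is the cathode (higher E°), H⁺/H₂ the anode: E°cell = +1.00 − (+0.00) = +1.00 V, n = 6.
Overall: 2 NO₃⁻(aq) + 2 H⁺(aq) + 3 H₂(g) → 2 NO(g) + 4 H₂O(l)
Q = P(NO)^2 / ([NO₃⁻]^2·[H⁺]^2·P(H₂)^3); log Q = 8.210.
E = E° − (0.0592/n) log Q = +1.00 − (0.0592/6)(8.210) = +0.919 V.

+0.919 V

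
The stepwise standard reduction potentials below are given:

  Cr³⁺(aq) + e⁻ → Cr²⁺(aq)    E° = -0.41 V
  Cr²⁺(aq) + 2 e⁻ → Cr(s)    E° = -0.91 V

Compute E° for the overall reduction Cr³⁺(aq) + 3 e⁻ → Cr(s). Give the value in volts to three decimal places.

-0.743 V

Adding the free-energy changes (−nFE°) of the two steps gives −n₃FE°₃ = −n₁FE°₁ − n₂FE°₂.
E°₃ = (1×-0.41 + 2×-0.91) / 3 = (-2.230) / 3 = -0.743 V.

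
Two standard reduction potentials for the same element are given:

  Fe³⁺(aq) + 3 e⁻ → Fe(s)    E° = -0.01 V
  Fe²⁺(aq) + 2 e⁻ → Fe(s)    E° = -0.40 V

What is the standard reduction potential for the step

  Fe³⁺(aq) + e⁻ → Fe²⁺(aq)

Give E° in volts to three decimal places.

Sequential free energies add, so n₃E°₃ = n₁E°₁ + n₂E°₂.
With n₃ = 3, and the known step contributing 2×(-0.40) V, the unknown satisfies 1·E° = 3×(-0.01) − 2×(-0.40) = +0.770.
E° = +0.770 / 1 = +0.770 V.

+0.770 V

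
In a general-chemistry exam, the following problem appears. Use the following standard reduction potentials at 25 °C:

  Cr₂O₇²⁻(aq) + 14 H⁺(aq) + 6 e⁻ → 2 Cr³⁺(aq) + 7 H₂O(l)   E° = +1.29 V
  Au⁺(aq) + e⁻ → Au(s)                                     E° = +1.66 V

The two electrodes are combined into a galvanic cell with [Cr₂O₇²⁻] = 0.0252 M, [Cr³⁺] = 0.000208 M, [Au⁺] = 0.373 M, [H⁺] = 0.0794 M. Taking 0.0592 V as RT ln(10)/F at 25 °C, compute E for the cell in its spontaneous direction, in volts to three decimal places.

Au⁺/Au is the cathode (higher E°), Cr₂O₇²⁻/Cr³⁺ the anode: E°cell = +1.66 − (+1.29) = +0.37 V, n = 6.
Overall: 6 Au⁺(aq) + 2 Cr³⁺(aq) + 7 H₂O(l) → 6 Au(s) + Cr₂O₇²⁻(aq) + 14 H⁺(aq)
Q = [Cr₂O₇²⁻]·[H⁺]^14 / ([Au⁺]^6·[Cr³⁺]^2); log Q = -7.067.
E = E° − (0.0592/n) log Q = +0.37 − (0.0592/6)(-7.067) = +0.440 V.

+0.440 V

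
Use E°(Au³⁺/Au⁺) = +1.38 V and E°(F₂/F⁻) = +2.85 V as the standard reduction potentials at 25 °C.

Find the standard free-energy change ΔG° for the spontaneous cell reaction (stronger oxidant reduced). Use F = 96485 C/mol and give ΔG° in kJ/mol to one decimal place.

-283.7 kJ/mol

F₂/F⁻ (E° = +2.85 V) is the cathode; Au³⁺/Au⁺ (E° = +1.38 V) is the anode, so E°cell = +1.47 V.
Balancing electrons gives n = 2 (lcm of 2 and 2).
ΔG° = −nFE° = −(2)(96485)(+1.47) = -283,666 J = -283.7 kJ/mol.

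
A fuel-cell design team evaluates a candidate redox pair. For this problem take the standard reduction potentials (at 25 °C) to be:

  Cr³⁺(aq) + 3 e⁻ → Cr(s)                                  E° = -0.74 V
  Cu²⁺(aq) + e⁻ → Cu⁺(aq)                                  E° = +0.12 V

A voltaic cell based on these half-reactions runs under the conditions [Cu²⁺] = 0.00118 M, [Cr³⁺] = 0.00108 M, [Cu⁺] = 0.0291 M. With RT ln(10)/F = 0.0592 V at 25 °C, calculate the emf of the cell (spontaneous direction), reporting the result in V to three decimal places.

Cu²⁺/Cu⁺ is the cathode (higher E°), Cr³⁺/Cr the anode: E°cell = +0.12 − (-0.74) = +0.86 V, n = 3.
Overall: 3 Cu²⁺(aq) + Cr(s) → 3 Cu⁺(aq) + Cr³⁺(aq)
Q = [Cu⁺]^3·[Cr³⁺] / ([Cu²⁺]^3); log Q = 1.209.
E = E° − (0.0592/n) log Q = +0.86 − (0.0592/3)(1.209) = +0.836 V.

+0.836 V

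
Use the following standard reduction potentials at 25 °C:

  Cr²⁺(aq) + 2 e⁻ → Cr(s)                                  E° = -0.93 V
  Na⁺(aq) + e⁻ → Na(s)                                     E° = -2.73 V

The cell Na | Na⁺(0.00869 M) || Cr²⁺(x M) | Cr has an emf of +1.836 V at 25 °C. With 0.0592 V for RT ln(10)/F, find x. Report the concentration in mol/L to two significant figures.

Cr²⁺/Cr is the cathode, Na⁺/Na the anode: E°cell = +1.80 V, n = 2.
Overall reaction: Cr²⁺(aq) + 2 Na(s) → Cr(s) + 2 Na⁺(aq); Q = [Na⁺]^2/[Cr²⁺]^1.
From E = E° − (0.0592/n) log Q: log Q = (E° − E)·n/0.0592 = (+1.80 − (+1.836))·2/0.0592 = -1.2162.
So 1·log[Cr²⁺] = 2·log(0.00869) − log Q = -4.1220 − (-1.2162) = -2.9058; [Cr²⁺] = 10^(-2.9058) ≈ 0.0012 M.

0.0012 M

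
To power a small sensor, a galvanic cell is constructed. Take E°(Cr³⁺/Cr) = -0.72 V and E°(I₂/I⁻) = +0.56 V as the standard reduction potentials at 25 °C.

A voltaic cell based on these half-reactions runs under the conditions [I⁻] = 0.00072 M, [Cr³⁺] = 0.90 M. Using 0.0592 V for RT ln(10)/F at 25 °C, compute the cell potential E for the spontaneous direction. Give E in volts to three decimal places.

+1.467 V

I₂/I⁻ is the cathode (higher E°), Cr³⁺/Cr the anode: E°cell = +0.56 − (-0.72) = +1.28 V, n = 6.
Overall: 3 I₂(s) + 2 Cr(s) → 6 I⁻(aq) + 2 Cr³⁺(aq)
Q = [I⁻]^6·[Cr³⁺]^2; log Q = -18.948.
E = E° − (0.0592/n) log Q = +1.28 − (0.0592/6)(-18.948) = +1.467 V.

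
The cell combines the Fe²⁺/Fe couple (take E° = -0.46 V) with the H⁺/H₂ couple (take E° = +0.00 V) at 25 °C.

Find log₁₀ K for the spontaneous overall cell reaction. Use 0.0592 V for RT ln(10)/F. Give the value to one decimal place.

15.5

Cathode: H⁺/H₂; anode: Fe²⁺/Fe. E°cell = +0.46 V, n = 2.
log K = nE°cell / 0.0592 = (2)(+0.46) / 0.0592 = 15.5.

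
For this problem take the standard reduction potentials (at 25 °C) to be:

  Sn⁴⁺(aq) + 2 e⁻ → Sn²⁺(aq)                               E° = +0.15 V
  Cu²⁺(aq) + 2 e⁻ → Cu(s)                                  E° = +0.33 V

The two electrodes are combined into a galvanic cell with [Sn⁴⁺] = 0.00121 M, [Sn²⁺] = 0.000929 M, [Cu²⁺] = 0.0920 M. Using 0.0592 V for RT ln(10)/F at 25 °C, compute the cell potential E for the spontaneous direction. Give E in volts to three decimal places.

+0.146 V

Cu²⁺/Cu is the cathode (higher E°), Sn⁴⁺/Sn²⁺ the anode: E°cell = +0.33 − (+0.15) = +0.18 V, n = 2.
Overall: Cu²⁺(aq) + Sn²⁺(aq) → Cu(s) + Sn⁴⁺(aq)
Q = [Sn⁴⁺] / ([Cu²⁺]·[Sn²⁺]); log Q = 1.151.
E = E° − (0.0592/n) log Q = +0.18 − (0.0592/2)(1.151) = +0.146 V.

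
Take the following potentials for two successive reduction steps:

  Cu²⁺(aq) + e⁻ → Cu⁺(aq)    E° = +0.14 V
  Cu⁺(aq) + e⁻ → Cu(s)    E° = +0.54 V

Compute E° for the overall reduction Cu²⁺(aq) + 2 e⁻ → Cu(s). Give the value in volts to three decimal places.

+0.340 V

Standard free energies of sequential steps add: ΔG°₃ = ΔG°₁ + ΔG°₂, so n₃E°₃ = n₁E°₁ + n₂E°₂.
E°₃ = (1×+0.14 + 1×+0.54) / 2 = (+0.680) / 2 = +0.340 V.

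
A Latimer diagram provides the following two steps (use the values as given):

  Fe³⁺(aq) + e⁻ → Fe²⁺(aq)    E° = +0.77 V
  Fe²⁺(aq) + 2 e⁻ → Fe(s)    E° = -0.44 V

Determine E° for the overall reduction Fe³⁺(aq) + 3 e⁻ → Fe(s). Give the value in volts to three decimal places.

Since ΔG° = −nFE° is additive over sequential reductions, n₃E°₃ = n₁E°₁ + n₂E°₂.
E°₃ = (1×+0.77 + 2×-0.44) / 3 = (-0.110) / 3 = -0.037 V.

-0.037 V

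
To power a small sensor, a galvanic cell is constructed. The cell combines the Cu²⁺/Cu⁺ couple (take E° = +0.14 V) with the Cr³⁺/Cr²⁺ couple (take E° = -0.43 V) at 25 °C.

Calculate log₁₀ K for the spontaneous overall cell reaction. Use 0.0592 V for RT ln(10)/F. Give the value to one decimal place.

Cathode: Cu²⁺/Cu⁺; anode: Cr³⁺/Cr²⁺. E°cell = +0.57 V, n = 1.
log K = nE°cell / 0.0592 = (1)(+0.57) / 0.0592 = 9.6.

9.6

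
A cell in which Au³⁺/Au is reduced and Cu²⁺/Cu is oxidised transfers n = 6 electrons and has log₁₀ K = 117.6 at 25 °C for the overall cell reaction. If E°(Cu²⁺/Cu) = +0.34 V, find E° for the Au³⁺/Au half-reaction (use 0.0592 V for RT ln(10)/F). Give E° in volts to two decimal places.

E°cell = (0.0592/n)·log K = (0.0592/6)(117.6) = +1.160 V.
Since Au³⁺/Au is the cathode and Cu²⁺/Cu the anode, E°cell = E°(Au³⁺/Au) − E°(Cu²⁺/Cu).
So E°(Au³⁺/Au) = E°cell + E°(Cu²⁺/Cu) = +1.160 + (+0.34) = +1.50 V.

+1.50 V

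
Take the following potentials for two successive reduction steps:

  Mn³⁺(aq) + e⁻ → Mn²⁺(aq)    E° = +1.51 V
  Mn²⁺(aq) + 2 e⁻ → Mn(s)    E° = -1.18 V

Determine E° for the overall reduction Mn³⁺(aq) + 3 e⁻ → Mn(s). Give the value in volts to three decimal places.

Standard free energies of sequential steps add: ΔG°₃ = ΔG°₁ + ΔG°₂, so n₃E°₃ = n₁E°₁ + n₂E°₂.
E°₃ = (1×+1.51 + 2×-1.18) / 3 = (-0.850) / 3 = -0.283 V.
E° values themselves are not directly additive — weighting by electron count is essential.

-0.283 V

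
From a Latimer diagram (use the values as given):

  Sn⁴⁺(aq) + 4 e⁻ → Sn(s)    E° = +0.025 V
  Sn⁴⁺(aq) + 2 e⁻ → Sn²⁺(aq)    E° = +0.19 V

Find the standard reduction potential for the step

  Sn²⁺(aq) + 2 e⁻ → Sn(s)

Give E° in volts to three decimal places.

-0.140 V

Sequential free energies add, so n₃E°₃ = n₁E°₁ + n₂E°₂.
With n₃ = 4, and the known step contributing 2×(+0.19) V, the unknown satisfies 2·E° = 4×(+0.025) − 2×(+0.19) = -0.280.
E° = -0.280 / 2 = -0.140 V.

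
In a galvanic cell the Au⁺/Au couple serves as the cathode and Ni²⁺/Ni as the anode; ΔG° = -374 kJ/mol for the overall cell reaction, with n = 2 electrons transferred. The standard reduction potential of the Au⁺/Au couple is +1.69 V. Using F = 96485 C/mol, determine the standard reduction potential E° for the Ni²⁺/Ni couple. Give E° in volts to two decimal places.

-0.25 V

E°cell = −ΔG°/(nF) = −(-374×10³)/((2)(96485)) = +1.938 V.
Since Au⁺/Au is the cathode and Ni²⁺/Ni the anode, E°cell = E°(Au⁺/Au) − E°(Ni²⁺/Ni).
So E°(Ni²⁺/Ni) = E°(Au⁺/Au) − E°cell = (+1.69) − (+1.938) = -0.25 V.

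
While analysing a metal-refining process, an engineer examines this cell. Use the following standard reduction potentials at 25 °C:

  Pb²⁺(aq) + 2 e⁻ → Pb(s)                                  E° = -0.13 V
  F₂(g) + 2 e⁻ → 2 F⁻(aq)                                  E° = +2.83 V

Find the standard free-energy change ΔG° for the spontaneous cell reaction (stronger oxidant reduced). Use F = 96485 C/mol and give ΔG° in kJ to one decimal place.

-571.2 kJ

F₂/F⁻ (E° = +2.83 V) is the cathode; Pb²⁺/Pb (E° = -0.13 V) is the anode, so E°cell = +2.96 V.
Balancing electrons gives n = 2 (lcm of 2 and 2).
ΔG° = −nFE° = −(2)(96485)(+2.96) = -571,191 J = -571.2 kJ.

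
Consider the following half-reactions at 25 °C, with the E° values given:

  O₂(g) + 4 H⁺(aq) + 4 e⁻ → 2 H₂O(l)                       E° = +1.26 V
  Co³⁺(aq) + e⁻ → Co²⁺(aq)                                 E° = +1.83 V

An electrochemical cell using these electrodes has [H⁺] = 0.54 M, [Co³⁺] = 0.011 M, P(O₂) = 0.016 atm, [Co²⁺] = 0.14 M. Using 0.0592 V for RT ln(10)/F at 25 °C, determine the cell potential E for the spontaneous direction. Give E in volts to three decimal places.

Co³⁺/Co²⁺ is the cathode (higher E°), O₂/H₂O the anode: E°cell = +1.83 − (+1.26) = +0.57 V, n = 4.
Overall: 4 Co³⁺(aq) + 2 H₂O(l) → 4 Co²⁺(aq) + O₂(g) + 4 H⁺(aq)
Q = [Co²⁺]^4·P(O₂)·[H⁺]^4 / ([Co³⁺]^4); log Q = 1.553.
E = E° − (0.0592/n) log Q = +0.57 − (0.0592/4)(1.553) = +0.547 V.

+0.547 V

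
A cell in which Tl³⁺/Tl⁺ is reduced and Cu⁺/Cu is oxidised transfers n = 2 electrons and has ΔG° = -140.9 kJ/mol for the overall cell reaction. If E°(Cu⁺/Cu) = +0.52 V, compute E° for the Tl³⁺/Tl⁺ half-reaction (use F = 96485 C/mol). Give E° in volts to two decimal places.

E°cell = −ΔG°/(nF) = −(-140.9×10³)/((2)(96485)) = +0.730 V.
Since Tl³⁺/Tl⁺ is the cathode and Cu⁺/Cu the anode, E°cell = E°(Tl³⁺/Tl⁺) − E°(Cu⁺/Cu).
So E°(Tl³⁺/Tl⁺) = E°cell + E°(Cu⁺/Cu) = +0.730 + (+0.52) = +1.25 V.

+1.25 V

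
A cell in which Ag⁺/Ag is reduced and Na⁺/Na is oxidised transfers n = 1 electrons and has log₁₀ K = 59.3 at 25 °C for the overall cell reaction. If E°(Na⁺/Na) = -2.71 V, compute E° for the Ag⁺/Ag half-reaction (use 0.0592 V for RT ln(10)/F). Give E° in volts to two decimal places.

E°cell = (0.0592/n)·log K = (0.0592/1)(59.3) = +3.511 V.
Since Ag⁺/Ag is the cathode and Na⁺/Na the anode, E°cell = E°(Ag⁺/Ag) − E°(Na⁺/Na).
So E°(Ag⁺/Ag) = E°cell + E°(Na⁺/Na) = +3.511 + (-2.71) = +0.80 V.

+0.80 V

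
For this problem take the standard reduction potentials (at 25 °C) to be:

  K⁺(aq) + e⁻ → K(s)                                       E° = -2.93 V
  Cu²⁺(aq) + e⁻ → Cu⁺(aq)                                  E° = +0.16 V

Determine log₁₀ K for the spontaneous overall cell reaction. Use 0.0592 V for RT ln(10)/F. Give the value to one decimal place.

Cathode: Cu²⁺/Cu⁺; anode: K⁺/K. E°cell = +3.09 V, n = 1.
log K = nE°cell / 0.0592 = (1)(+3.09) / 0.0592 = 52.2.

52.2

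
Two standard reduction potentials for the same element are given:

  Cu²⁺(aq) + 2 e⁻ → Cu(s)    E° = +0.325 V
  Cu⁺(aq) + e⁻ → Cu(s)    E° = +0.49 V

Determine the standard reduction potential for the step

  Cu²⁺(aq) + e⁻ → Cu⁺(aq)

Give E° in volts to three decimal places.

+0.160 V

Sequential free energies add, so n₃E°₃ = n₁E°₁ + n₂E°₂.
With n₃ = 2, and the known step contributing 1×(+0.49) V, the unknown satisfies 1·E° = 2×(+0.325) − 1×(+0.49) = +0.160.
E° = +0.160 / 1 = +0.160 V.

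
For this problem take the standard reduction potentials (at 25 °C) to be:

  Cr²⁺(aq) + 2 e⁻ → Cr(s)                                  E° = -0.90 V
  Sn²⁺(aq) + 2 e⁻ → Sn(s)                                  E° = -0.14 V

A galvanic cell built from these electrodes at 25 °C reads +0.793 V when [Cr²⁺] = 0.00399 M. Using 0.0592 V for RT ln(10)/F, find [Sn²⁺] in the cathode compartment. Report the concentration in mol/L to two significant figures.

Sn²⁺/Sn is the cathode, Cr²⁺/Cr the anode: E°cell = +0.76 V, n = 2.
Overall reaction: Sn²⁺(aq) + Cr(s) → Sn(s) + Cr²⁺(aq); Q = [Cr²⁺]^1/[Sn²⁺]^1.
From E = E° − (0.0592/n) log Q: log Q = (E° − E)·n/0.0592 = (+0.76 − (+0.793))·2/0.0592 = -1.1149.
So 1·log[Sn²⁺] = 1·log(0.00399) − log Q = -2.3990 − (-1.1149) = -1.2841; [Sn²⁺] = 10^(-1.2841) ≈ 0.052 M.

0.052 M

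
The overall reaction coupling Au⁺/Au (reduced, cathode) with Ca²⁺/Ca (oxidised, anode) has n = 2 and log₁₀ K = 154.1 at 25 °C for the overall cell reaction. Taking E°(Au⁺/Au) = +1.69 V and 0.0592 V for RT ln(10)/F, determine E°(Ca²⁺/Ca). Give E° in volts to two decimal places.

E°cell = (0.0592/n)·log K = (0.0592/2)(154.1) = +4.561 V.
Since Au⁺/Au is the cathode and Ca²⁺/Ca the anode, E°cell = E°(Au⁺/Au) − E°(Ca²⁺/Ca).
So E°(Ca²⁺/Ca) = E°(Au⁺/Au) − E°cell = (+1.69) − (+4.561) = -2.87 V.

-2.87 V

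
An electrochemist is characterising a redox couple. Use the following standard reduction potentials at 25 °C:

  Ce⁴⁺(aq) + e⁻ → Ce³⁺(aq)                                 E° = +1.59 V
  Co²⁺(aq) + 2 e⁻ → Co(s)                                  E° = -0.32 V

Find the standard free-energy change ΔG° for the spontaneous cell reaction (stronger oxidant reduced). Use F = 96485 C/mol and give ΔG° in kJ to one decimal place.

-368.6 kJ

Ce⁴⁺/Ce³⁺ (E° = +1.59 V) is the cathode; Co²⁺/Co (E° = -0.32 V) is the anode, so E°cell = +1.91 V.
Balancing electrons gives n = 2 (lcm of 1 and 2).
ΔG° = −nFE° = −(2)(96485)(+1.91) = -368,573 J = -368.6 kJ.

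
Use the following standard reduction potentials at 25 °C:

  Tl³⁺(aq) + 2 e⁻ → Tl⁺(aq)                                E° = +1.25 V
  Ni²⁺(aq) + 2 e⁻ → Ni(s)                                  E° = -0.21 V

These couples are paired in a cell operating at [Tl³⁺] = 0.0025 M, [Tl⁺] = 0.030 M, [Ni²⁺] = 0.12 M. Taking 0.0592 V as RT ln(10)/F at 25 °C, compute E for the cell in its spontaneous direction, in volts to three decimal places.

Tl³⁺/Tl⁺ is the cathode (higher E°), Ni²⁺/Ni the anode: E°cell = +1.25 − (-0.21) = +1.46 V, n = 2.
Overall: Tl³⁺(aq) + Ni(s) → Tl⁺(aq) + Ni²⁺(aq)
Q = [Tl⁺]·[Ni²⁺] / ([Tl³⁺]); log Q = 0.158.
E = E° − (0.0592/n) log Q = +1.46 − (0.0592/2)(0.158) = +1.455 V.

+1.455 V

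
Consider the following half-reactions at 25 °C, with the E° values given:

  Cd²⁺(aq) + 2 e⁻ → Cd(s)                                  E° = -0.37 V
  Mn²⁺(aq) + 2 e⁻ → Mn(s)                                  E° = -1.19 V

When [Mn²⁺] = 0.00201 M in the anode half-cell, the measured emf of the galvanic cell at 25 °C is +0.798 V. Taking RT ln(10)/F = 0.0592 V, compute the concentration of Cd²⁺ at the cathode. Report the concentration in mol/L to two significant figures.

0.00036 M

Cd²⁺/Cd is the cathode, Mn²⁺/Mn the anode: E°cell = +0.82 V, n = 2.
Overall reaction: Cd²⁺(aq) + Mn(s) → Cd(s) + Mn²⁺(aq); Q = [Mn²⁺]^1/[Cd²⁺]^1.
From E = E° − (0.0592/n) log Q: log Q = (E° − E)·n/0.0592 = (+0.82 − (+0.798))·2/0.0592 = 0.7432.
So 1·log[Cd²⁺] = 1·log(0.00201) − log Q = -2.6968 − (0.7432) = -3.4400; [Cd²⁺] = 10^(-3.4400) ≈ 0.00036 M.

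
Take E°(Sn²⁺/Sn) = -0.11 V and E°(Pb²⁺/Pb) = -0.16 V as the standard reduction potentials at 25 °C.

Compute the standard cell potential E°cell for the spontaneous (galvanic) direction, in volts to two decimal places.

The Sn²⁺/Sn couple has the higher reduction potential, so it is the cathode; Pb²⁺/Pb is oxidised at the anode.
E°cell = E°(cathode) − E°(anode) = (-0.11) − (-0.16) = +0.05 V.

+0.05 V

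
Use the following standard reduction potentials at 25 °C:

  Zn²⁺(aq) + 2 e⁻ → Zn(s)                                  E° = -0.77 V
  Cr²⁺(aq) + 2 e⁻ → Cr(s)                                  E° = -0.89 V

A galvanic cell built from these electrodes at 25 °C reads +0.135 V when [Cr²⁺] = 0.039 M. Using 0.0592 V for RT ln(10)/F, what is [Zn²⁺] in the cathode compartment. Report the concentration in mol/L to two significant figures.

0.13 M

Zn²⁺/Zn is the cathode, Cr²⁺/Cr the anode: E°cell = +0.12 V, n = 2.
Overall reaction: Zn²⁺(aq) + Cr(s) → Zn(s) + Cr²⁺(aq); Q = [Cr²⁺]^1/[Zn²⁺]^1.
From E = E° − (0.0592/n) log Q: log Q = (E° − E)·n/0.0592 = (+0.12 − (+0.135))·2/0.0592 = -0.5068.
So 1·log[Zn²⁺] = 1·log(0.039) − log Q = -1.4089 − (-0.5068) = -0.9021; [Zn²⁺] = 10^(-0.9021) ≈ 0.13 M.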